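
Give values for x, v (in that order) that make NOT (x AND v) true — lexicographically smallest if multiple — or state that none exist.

x=0, v=0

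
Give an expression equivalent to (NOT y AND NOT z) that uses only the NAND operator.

(((y NAND y) NAND (z NAND z)) NAND ((y NAND y) NAND (z NAND z)))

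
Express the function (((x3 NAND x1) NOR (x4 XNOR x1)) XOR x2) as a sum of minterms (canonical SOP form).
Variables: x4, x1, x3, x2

Σm(1, 3, 5, 6, 9, 11, 13, 15) = (NOT x4 AND NOT x1 AND NOT x3 AND x2) OR (NOT x4 AND NOT x1 AND x3 AND x2) OR (NOT x4 AND x1 AND NOT x3 AND x2) OR (NOT x4 AND x1 AND x3 AND NOT x2) OR (x4 AND NOT x1 AND NOT x3 AND x2) OR (x4 AND NOT x1 AND x3 AND x2) OR (x4 AND x1 AND NOT x3 AND x2) OR (x4 AND x1 AND x3 AND x2)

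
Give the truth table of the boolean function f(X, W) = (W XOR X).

X | W | Output
--------------
0 | 0 | 0
0 | 1 | 1
1 | 0 | 1
1 | 1 | 0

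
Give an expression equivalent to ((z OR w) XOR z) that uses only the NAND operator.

((((z NAND z) NAND (w NAND w)) NAND (((z NAND z) NAND (w NAND w)) NAND z)) NAND (z NAND (((z NAND z) NAND (w NAND w)) NAND z)))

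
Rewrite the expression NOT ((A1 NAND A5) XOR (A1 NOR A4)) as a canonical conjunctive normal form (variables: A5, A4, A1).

(A5 OR A4 OR NOT A1) AND (A5 OR NOT A4 OR A1) AND (A5 OR NOT A4 OR NOT A1) AND (NOT A5 OR NOT A4 OR A1)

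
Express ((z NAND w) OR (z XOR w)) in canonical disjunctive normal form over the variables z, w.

(NOT z AND NOT w) OR (NOT z AND w) OR (z AND NOT w)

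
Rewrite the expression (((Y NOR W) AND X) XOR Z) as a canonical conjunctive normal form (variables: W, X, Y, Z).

(W OR X OR Y OR Z) AND (W OR X OR NOT Y OR Z) AND (W OR NOT X OR Y OR NOT Z) AND (W OR NOT X OR NOT Y OR Z) AND (NOT W OR X OR Y OR Z) AND (NOT W OR X OR NOT Y OR Z) AND (NOT W OR NOT X OR Y OR Z) AND (NOT W OR NOT X OR NOT Y OR Z)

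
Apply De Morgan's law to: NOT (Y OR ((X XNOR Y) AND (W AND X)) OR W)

NOT Y AND NOT ((X XNOR Y) AND (W AND X)) AND NOT W
De Morgan's: NOT(OR of terms) = AND of negations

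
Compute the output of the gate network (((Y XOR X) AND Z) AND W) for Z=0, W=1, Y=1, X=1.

Substituting: (((1 XOR 1) AND 0) AND 1)
= 0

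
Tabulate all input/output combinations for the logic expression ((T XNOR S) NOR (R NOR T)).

T | R | S | Output
------------------
0 | 0 | 0 | 0
0 | 0 | 1 | 0
0 | 1 | 0 | 0
0 | 1 | 1 | 1
1 | 0 | 0 | 1
1 | 0 | 1 | 0
1 | 1 | 0 | 1
1 | 1 | 1 | 0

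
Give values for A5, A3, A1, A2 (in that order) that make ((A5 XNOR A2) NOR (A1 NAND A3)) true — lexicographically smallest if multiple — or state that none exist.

A5=0, A3=1, A1=1, A2=1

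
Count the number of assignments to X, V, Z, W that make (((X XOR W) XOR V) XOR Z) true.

Satisfying assignments: (0,0,0,1), (0,0,1,0), (0,1,0,0), (0,1,1,1), (1,0,0,0), (1,0,1,1), (1,1,0,1), (1,1,1,0)
Count: 8 out of 16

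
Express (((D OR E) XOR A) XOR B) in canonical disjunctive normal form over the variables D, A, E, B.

(NOT D AND NOT A AND NOT E AND B) OR (NOT D AND NOT A AND E AND NOT B) OR (NOT D AND A AND NOT E AND NOT B) OR (NOT D AND A AND E AND B) OR (D AND NOT A AND NOT E AND NOT B) OR (D AND NOT A AND E AND NOT B) OR (D AND A AND NOT E AND B) OR (D AND A AND E AND B)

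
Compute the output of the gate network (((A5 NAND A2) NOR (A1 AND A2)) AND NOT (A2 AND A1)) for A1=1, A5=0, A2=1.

Substituting: (((0 NAND 1) NOR (1 AND 1)) AND NOT (1 AND 1))
= 0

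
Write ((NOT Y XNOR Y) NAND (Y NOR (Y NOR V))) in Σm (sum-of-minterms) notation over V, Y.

Σm(0, 1, 2, 3) = (NOT V AND NOT Y) OR (NOT V AND Y) OR (V AND NOT Y) OR (V AND Y)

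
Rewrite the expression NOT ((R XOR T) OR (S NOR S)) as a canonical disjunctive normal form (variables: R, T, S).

(NOT R AND NOT T AND S) OR (R AND T AND S)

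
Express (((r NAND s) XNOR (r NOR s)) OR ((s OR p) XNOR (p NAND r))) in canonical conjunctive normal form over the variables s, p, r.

(s OR p OR NOT r) AND (s OR NOT p OR NOT r)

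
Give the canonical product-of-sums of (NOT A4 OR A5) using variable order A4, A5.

ΠM(2) = (NOT A4 OR A5)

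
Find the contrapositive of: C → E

Contrapositive: NOT E → NOT C
Note: A statement and its contrapositive are logically equivalent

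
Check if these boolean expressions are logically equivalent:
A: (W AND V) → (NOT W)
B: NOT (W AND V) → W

No, Inverse is not equivalent to original (counterexample: Z=0, W=0, V=0)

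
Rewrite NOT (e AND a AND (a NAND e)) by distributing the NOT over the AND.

NOT e OR NOT a OR NOT (a NAND e)
De Morgan's: NOT(AND of terms) = OR of negations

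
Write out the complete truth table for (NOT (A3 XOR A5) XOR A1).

A5 | A3 | A1 | Output
---------------------
0 | 0 | 0 | 1
0 | 0 | 1 | 0
0 | 1 | 0 | 0
0 | 1 | 1 | 1
1 | 0 | 0 | 0
1 | 0 | 1 | 1
1 | 1 | 0 | 1
1 | 1 | 1 | 0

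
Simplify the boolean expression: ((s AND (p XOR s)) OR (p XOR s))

By absorption (E OR (E AND v) = E):
= (p XOR s)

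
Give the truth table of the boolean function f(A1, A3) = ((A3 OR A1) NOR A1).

A1 | A3 | Output
----------------
0 | 0 | 1
0 | 1 | 0
1 | 0 | 0
1 | 1 | 0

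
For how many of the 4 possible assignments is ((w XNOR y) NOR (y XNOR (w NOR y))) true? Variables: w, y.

Satisfying assignments: (0,1)
Count: 1 out of 4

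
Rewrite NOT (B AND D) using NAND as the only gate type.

(((B NAND D) NAND (B NAND D)) NAND ((B NAND D) NAND (B NAND D)))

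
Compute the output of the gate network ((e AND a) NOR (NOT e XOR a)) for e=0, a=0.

Substituting: ((0 AND 0) NOR (NOT 0 XOR 0))
= 0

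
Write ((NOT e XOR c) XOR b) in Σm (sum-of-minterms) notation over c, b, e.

Σm(0, 3, 5, 6) = (NOT c AND NOT b AND NOT e) OR (NOT c AND b AND e) OR (c AND NOT b AND e) OR (c AND b AND NOT e)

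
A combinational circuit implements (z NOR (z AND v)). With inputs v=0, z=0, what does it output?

Substituting: (0 NOR (0 AND 0))
= 1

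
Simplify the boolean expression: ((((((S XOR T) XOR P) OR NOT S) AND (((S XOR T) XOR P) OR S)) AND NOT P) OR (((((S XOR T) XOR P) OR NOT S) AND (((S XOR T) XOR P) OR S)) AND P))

By distribution ((E AND v) OR (E AND NOT v) = E) then distribution ((E OR v) AND (E OR NOT v) = E):
= ((S XOR T) XOR P)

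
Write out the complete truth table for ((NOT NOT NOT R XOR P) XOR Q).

R | P | Q | Output
------------------
0 | 0 | 0 | 1
0 | 0 | 1 | 0
0 | 1 | 0 | 0
0 | 1 | 1 | 1
1 | 0 | 0 | 0
1 | 0 | 1 | 1
1 | 1 | 0 | 1
1 | 1 | 1 | 0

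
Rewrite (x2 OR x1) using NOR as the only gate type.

((x2 NOR x1) NOR (x2 NOR x1))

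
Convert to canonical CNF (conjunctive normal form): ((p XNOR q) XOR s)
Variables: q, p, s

(q OR p OR NOT s) AND (q OR NOT p OR s) AND (NOT q OR p OR s) AND (NOT q OR NOT p OR NOT s)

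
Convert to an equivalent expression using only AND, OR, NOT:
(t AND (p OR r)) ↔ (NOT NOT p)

((t AND (p OR r)) AND (NOT NOT p)) OR (NOT (t AND (p OR r)) AND NOT p)
(Biconditional = both true or both false)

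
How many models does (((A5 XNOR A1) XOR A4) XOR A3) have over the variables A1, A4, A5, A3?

Satisfying assignments: (0,0,0,0), (0,0,1,1), (0,1,0,1), (0,1,1,0), (1,0,0,1), (1,0,1,0), (1,1,0,0), (1,1,1,1)
Count: 8 out of 16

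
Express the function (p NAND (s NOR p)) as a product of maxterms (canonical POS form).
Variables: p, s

ΠM() = TRUE (no maxterms)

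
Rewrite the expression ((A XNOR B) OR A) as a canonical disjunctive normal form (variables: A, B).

(NOT A AND NOT B) OR (A AND NOT B) OR (A AND B)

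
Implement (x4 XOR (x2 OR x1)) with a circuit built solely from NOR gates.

((((x4 NOR ((x2 NOR x1) NOR (x2 NOR x1))) NOR (x4 NOR ((x2 NOR x1) NOR (x2 NOR x1)))) NOR ((x4 NOR ((x2 NOR x1) NOR (x2 NOR x1))) NOR (x4 NOR ((x2 NOR x1) NOR (x2 NOR x1))))) NOR ((((x4 NOR x4) NOR (((x2 NOR x1) NOR (x2 NOR x1)) NOR ((x2 NOR x1) NOR (x2 NOR x1)))) NOR ((x4 NOR x4) NOR (((x2 NOR x1) NOR (x2 NOR x1)) NOR ((x2 NOR x1) NOR (x2 NOR x1))))) NOR (((x4 NOR x4) NOR (((x2 NOR x1) NOR (x2 NOR x1)) NOR ((x2 NOR x1) NOR (x2 NOR x1)))) NOR ((x4 NOR x4) NOR (((x2 NOR x1) NOR (x2 NOR x1)) NOR ((x2 NOR x1) NOR (x2 NOR x1)))))))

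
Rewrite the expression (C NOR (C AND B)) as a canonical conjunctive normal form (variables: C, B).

(NOT C OR B) AND (NOT C OR NOT B)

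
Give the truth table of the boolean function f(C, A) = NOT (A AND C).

C | A | Output
--------------
0 | 0 | 1
0 | 1 | 1
1 | 0 | 1
1 | 1 | 0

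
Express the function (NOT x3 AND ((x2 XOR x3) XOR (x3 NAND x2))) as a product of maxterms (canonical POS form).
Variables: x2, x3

ΠM(1, 2, 3) = (x2 OR NOT x3) AND (NOT x2 OR x3) AND (NOT x2 OR NOT x3)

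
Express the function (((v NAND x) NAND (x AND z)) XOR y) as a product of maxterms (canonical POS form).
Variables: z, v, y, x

ΠM(2, 3, 6, 7, 9, 10, 14, 15) = (z OR v OR NOT y OR x) AND (z OR v OR NOT y OR NOT x) AND (z OR NOT v OR NOT y OR x) AND (z OR NOT v OR NOT y OR NOT x) AND (NOT z OR v OR y OR NOT x) AND (NOT z OR v OR NOT y OR x) AND (NOT z OR NOT v OR NOT y OR x) AND (NOT z OR NOT v OR NOT y OR NOT x)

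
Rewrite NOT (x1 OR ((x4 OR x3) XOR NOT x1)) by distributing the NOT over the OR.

NOT x1 AND NOT ((x4 OR x3) XOR NOT x1)
De Morgan's: NOT(OR of terms) = AND of negations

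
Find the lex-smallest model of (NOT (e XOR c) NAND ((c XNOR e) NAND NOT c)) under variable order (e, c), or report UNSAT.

e=0, c=0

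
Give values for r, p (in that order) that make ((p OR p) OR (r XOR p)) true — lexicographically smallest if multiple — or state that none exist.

r=0, p=1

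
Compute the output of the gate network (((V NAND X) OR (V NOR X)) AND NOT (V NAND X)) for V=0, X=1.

Substituting: (((0 NAND 1) OR (0 NOR 1)) AND NOT (0 NAND 1))
= 0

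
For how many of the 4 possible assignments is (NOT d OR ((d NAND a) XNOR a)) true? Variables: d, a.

Satisfying assignments: (0,0), (0,1)
Count: 2 out of 4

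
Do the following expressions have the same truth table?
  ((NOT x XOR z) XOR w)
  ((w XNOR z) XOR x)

Yes, they are equivalent — the two output columns agree on all 8 assignments:
z | w | x | Expression 1 | Expression 2
---------------------------------------
0 | 0 | 0 | 1 | 1
0 | 0 | 1 | 0 | 0
0 | 1 | 0 | 0 | 0
0 | 1 | 1 | 1 | 1
1 | 0 | 0 | 0 | 0
1 | 0 | 1 | 1 | 1
1 | 1 | 0 | 1 | 1
1 | 1 | 1 | 0 | 0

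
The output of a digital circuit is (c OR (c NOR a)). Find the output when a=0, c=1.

Substituting: (1 OR (1 NOR 0))
= 1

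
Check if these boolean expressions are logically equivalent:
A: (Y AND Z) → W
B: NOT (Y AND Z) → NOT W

No, Inverse is not equivalent to original (counterexample: Z=0, Y=0, W=1)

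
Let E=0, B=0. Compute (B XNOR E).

Substituting: (0 XNOR 0)
= 1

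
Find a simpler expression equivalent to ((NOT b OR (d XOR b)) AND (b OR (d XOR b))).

By distribution ((E OR v) AND (E OR NOT v) = E):
= (d XOR b)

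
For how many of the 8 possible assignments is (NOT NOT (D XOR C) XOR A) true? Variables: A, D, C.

Satisfying assignments: (0,0,1), (0,1,0), (1,0,0), (1,1,1)
Count: 4 out of 8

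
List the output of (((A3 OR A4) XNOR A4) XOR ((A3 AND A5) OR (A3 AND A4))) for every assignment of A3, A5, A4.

A3 | A5 | A4 | Output
---------------------
0 | 0 | 0 | 1
0 | 0 | 1 | 1
0 | 1 | 0 | 1
0 | 1 | 1 | 1
1 | 0 | 0 | 0
1 | 0 | 1 | 0
1 | 1 | 0 | 1
1 | 1 | 1 | 0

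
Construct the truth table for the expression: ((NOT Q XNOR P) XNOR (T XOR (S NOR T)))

T | Q | P | S | Output
----------------------
0 | 0 | 0 | 0 | 0
0 | 0 | 0 | 1 | 1
0 | 0 | 1 | 0 | 1
0 | 0 | 1 | 1 | 0
0 | 1 | 0 | 0 | 1
0 | 1 | 0 | 1 | 0
0 | 1 | 1 | 0 | 0
0 | 1 | 1 | 1 | 1
1 | 0 | 0 | 0 | 0
1 | 0 | 0 | 1 | 0
1 | 0 | 1 | 0 | 1
1 | 0 | 1 | 1 | 1
1 | 1 | 0 | 0 | 1
1 | 1 | 0 | 1 | 1
1 | 1 | 1 | 0 | 0
1 | 1 | 1 | 1 | 0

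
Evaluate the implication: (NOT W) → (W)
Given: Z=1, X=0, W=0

Antecedent (NOT W) = 1; consequent (W) = 0.
1 → 0 = 0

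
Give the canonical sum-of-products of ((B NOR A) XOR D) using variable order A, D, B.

Σm(0, 3, 6, 7) = (NOT A AND NOT D AND NOT B) OR (NOT A AND D AND B) OR (A AND D AND NOT B) OR (A AND D AND B)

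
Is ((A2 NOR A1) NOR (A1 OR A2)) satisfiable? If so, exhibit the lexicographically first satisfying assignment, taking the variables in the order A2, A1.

UNSATISFIABLE - no assignment makes this expression true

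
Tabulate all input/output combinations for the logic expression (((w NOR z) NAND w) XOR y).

w | z | y | Output
------------------
0 | 0 | 0 | 1
0 | 0 | 1 | 0
0 | 1 | 0 | 1
0 | 1 | 1 | 0
1 | 0 | 0 | 1
1 | 0 | 1 | 0
1 | 1 | 0 | 1
1 | 1 | 1 | 0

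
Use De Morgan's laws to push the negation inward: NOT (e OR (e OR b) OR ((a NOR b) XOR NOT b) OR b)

NOT e AND NOT (e OR b) AND NOT ((a NOR b) XOR NOT b) AND NOT b
De Morgan's: NOT(OR of terms) = AND of negations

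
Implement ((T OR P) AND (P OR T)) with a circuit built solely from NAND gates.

((((T NAND T) NAND (P NAND P)) NAND ((P NAND P) NAND (T NAND T))) NAND (((T NAND T) NAND (P NAND P)) NAND ((P NAND P) NAND (T NAND T))))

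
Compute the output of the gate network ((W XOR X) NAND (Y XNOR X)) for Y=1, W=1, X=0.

Substituting: ((1 XOR 0) NAND (1 XNOR 0))
= 1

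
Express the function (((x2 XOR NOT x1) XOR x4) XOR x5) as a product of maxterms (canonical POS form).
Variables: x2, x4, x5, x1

ΠM(1, 2, 4, 7, 8, 11, 13, 14) = (x2 OR x4 OR x5 OR NOT x1) AND (x2 OR x4 OR NOT x5 OR x1) AND (x2 OR NOT x4 OR x5 OR x1) AND (x2 OR NOT x4 OR NOT x5 OR NOT x1) AND (NOT x2 OR x4 OR x5 OR x1) AND (NOT x2 OR x4 OR NOT x5 OR NOT x1) AND (NOT x2 OR NOT x4 OR x5 OR NOT x1) AND (NOT x2 OR NOT x4 OR NOT x5 OR x1)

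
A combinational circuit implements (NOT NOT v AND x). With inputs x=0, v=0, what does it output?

Substituting: (NOT NOT 0 AND 0)
= 0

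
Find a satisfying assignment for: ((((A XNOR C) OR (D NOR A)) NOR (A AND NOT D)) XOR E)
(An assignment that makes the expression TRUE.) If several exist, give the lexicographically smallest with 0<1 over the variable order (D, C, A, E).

D=0, C=0, A=0, E=1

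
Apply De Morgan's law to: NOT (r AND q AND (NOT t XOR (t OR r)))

NOT r OR NOT q OR NOT (NOT t XOR (t OR r))
De Morgan's: NOT(AND of terms) = OR of negations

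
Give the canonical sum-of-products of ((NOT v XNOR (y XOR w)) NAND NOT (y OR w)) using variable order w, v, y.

Σm(0, 1, 3, 4, 5, 6, 7) = (NOT w AND NOT v AND NOT y) OR (NOT w AND NOT v AND y) OR (NOT w AND v AND y) OR (w AND NOT v AND NOT y) OR (w AND NOT v AND y) OR (w AND v AND NOT y) OR (w AND v AND y)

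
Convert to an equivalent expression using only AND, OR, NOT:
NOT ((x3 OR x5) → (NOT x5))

(x3 OR x5) AND x5
(Negated implication: NOT(A → B) = A AND NOT B)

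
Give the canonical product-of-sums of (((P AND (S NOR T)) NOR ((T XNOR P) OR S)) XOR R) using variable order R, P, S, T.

ΠM(0, 2, 3, 4, 5, 6, 7, 9) = (R OR P OR S OR T) AND (R OR P OR NOT S OR T) AND (R OR P OR NOT S OR NOT T) AND (R OR NOT P OR S OR T) AND (R OR NOT P OR S OR NOT T) AND (R OR NOT P OR NOT S OR T) AND (R OR NOT P OR NOT S OR NOT T) AND (NOT R OR P OR S OR NOT T)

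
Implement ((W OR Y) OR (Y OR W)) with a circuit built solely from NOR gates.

((((W NOR Y) NOR (W NOR Y)) NOR ((Y NOR W) NOR (Y NOR W))) NOR (((W NOR Y) NOR (W NOR Y)) NOR ((Y NOR W) NOR (Y NOR W))))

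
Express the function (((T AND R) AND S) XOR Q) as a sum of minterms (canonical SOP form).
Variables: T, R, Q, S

Σm(2, 3, 6, 7, 10, 11, 13, 14) = (NOT T AND NOT R AND Q AND NOT S) OR (NOT T AND NOT R AND Q AND S) OR (NOT T AND R AND Q AND NOT S) OR (NOT T AND R AND Q AND S) OR (T AND NOT R AND Q AND NOT S) OR (T AND NOT R AND Q AND S) OR (T AND R AND NOT Q AND S) OR (T AND R AND Q AND NOT S)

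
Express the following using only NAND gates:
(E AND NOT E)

((E NAND (E NAND E)) NAND (E NAND (E NAND E)))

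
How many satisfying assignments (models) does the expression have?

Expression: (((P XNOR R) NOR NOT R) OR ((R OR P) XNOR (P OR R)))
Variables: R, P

Satisfying assignments: (0,0), (0,1), (1,0), (1,1)
Count: 4 out of 4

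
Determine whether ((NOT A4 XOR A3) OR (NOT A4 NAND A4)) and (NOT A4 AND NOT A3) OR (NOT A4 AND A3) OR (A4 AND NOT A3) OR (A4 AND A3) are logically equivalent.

Yes, they are equivalent — the two output columns agree on all 4 assignments:
A4 | A3 | Expression 1 | Expression 2
-------------------------------------
0 | 0 | 1 | 1
0 | 1 | 1 | 1
1 | 0 | 1 | 1
1 | 1 | 1 | 1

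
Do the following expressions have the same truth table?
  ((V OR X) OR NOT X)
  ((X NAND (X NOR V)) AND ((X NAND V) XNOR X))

No. Counterexample: with X=0, V=0, Expression 1 = 1 but Expression 2 = 0.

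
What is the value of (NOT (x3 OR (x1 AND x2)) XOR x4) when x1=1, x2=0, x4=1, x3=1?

Substituting: (NOT (1 OR (1 AND 0)) XOR 1)
= 1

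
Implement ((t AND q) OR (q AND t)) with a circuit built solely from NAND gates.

((((t NAND q) NAND (t NAND q)) NAND ((t NAND q) NAND (t NAND q))) NAND (((q NAND t) NAND (q NAND t)) NAND ((q NAND t) NAND (q NAND t))))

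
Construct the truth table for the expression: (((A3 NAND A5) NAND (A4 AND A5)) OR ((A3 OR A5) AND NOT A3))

A5 | A4 | A3 | Output
---------------------
0 | 0 | 0 | 1
0 | 0 | 1 | 1
0 | 1 | 0 | 1
0 | 1 | 1 | 1
1 | 0 | 0 | 1
1 | 0 | 1 | 1
1 | 1 | 0 | 1
1 | 1 | 1 | 1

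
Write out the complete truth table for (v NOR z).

v | z | Output
--------------
0 | 0 | 1
0 | 1 | 0
1 | 0 | 0
1 | 1 | 0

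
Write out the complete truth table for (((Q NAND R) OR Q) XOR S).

S | Q | R | Output
------------------
0 | 0 | 0 | 1
0 | 0 | 1 | 1
0 | 1 | 0 | 1
0 | 1 | 1 | 1
1 | 0 | 0 | 0
1 | 0 | 1 | 0
1 | 1 | 0 | 0
1 | 1 | 1 | 0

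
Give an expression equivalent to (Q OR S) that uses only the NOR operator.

((Q NOR S) NOR (Q NOR S))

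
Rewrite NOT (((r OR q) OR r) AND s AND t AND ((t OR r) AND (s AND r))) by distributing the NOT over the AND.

NOT ((r OR q) OR r) OR NOT s OR NOT t OR NOT ((t OR r) AND (s AND r))
De Morgan's: NOT(AND of terms) = OR of negations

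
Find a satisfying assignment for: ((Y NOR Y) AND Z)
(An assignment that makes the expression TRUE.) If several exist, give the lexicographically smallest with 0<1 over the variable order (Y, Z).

Y=0, Z=1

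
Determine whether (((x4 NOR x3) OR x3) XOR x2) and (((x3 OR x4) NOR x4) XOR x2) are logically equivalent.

No. Counterexample: with x4=0, x3=1, x2=0, Expression 1 = 1 but Expression 2 = 0.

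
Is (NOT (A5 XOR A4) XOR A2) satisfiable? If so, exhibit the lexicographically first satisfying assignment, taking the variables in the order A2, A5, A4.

A2=0, A5=0, A4=0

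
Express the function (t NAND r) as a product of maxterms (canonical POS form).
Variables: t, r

ΠM(3) = (NOT t OR NOT r)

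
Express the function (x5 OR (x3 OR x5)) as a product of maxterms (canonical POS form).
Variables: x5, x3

ΠM(0) = (x5 OR x3)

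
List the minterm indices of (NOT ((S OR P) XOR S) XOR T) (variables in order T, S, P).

Σm(0, 2, 3, 5) = (NOT T AND NOT S AND NOT P) OR (NOT T AND S AND NOT P) OR (NOT T AND S AND P) OR (T AND NOT S AND P)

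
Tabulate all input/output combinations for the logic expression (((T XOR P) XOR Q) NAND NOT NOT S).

S | Q | T | P | Output
----------------------
0 | 0 | 0 | 0 | 1
0 | 0 | 0 | 1 | 1
0 | 0 | 1 | 0 | 1
0 | 0 | 1 | 1 | 1
0 | 1 | 0 | 0 | 1
0 | 1 | 0 | 1 | 1
0 | 1 | 1 | 0 | 1
0 | 1 | 1 | 1 | 1
1 | 0 | 0 | 0 | 1
1 | 0 | 0 | 1 | 0
1 | 0 | 1 | 0 | 0
1 | 0 | 1 | 1 | 1
1 | 1 | 0 | 0 | 0
1 | 1 | 0 | 1 | 1
1 | 1 | 1 | 0 | 1
1 | 1 | 1 | 1 | 0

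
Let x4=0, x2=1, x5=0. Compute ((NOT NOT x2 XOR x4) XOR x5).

Substituting: ((NOT NOT 1 XOR 0) XOR 0)
= 1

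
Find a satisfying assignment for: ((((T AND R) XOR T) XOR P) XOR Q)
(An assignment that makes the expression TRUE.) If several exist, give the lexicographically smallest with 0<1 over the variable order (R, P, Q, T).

R=0, P=0, Q=0, T=1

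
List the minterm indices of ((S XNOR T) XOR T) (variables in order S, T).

Σm(0, 1) = (NOT S AND NOT T) OR (NOT S AND T)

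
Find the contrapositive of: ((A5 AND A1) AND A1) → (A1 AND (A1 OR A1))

Contrapositive: NOT (A1 AND (A1 OR A1)) → NOT ((A5 AND A1) AND A1)
Note: A statement and its contrapositive are logically equivalent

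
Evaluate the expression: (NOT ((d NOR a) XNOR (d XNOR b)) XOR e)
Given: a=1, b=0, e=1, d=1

Substituting: (NOT ((1 NOR 1) XNOR (1 XNOR 0)) XOR 1)
= 1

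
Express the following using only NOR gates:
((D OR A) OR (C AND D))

((((D NOR A) NOR (D NOR A)) NOR ((C NOR C) NOR (D NOR D))) NOR (((D NOR A) NOR (D NOR A)) NOR ((C NOR C) NOR (D NOR D))))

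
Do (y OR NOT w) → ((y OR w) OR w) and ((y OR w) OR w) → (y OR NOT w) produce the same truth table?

No, Converse is not equivalent to original (counterexample: w=0, y=0, v=0)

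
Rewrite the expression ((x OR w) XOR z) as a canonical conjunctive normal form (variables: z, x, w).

(z OR x OR w) AND (NOT z OR x OR NOT w) AND (NOT z OR NOT x OR w) AND (NOT z OR NOT x OR NOT w)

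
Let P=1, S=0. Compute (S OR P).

Substituting: (0 OR 1)
= 1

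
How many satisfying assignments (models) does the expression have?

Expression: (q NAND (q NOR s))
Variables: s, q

Satisfying assignments: (0,0), (0,1), (1,0), (1,1)
Count: 4 out of 4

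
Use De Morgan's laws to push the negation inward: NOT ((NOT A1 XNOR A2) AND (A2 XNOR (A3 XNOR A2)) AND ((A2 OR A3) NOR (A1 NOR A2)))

NOT (NOT A1 XNOR A2) OR NOT (A2 XNOR (A3 XNOR A2)) OR NOT ((A2 OR A3) NOR (A1 NOR A2))
De Morgan's: NOT(AND of terms) = OR of negations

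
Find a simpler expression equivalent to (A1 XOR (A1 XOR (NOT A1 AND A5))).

By XOR self-cancellation ((E XOR v) XOR v = E):
= (NOT A1 AND A5)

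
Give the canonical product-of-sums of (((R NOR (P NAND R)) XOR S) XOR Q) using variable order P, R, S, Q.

ΠM(0, 3, 4, 7, 8, 11, 12, 15) = (P OR R OR S OR Q) AND (P OR R OR NOT S OR NOT Q) AND (P OR NOT R OR S OR Q) AND (P OR NOT R OR NOT S OR NOT Q) AND (NOT P OR R OR S OR Q) AND (NOT P OR R OR NOT S OR NOT Q) AND (NOT P OR NOT R OR S OR Q) AND (NOT P OR NOT R OR NOT S OR NOT Q)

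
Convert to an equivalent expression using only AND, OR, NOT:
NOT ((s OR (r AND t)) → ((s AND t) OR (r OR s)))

(s OR (r AND t)) AND NOT ((s AND t) OR (r OR s))
(Negated implication: NOT(A → B) = A AND NOT B)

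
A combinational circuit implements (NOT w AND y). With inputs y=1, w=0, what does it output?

Substituting: (NOT 0 AND 1)
= 1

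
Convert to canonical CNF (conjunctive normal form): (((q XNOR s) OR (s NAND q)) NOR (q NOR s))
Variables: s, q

(s OR q) AND (s OR NOT q) AND (NOT s OR q) AND (NOT s OR NOT q)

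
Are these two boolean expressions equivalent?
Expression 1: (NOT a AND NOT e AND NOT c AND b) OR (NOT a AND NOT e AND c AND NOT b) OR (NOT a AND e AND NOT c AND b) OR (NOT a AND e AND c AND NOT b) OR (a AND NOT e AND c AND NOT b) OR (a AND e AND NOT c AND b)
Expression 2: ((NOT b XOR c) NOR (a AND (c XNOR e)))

Yes, they are equivalent — the two output columns agree on all 16 assignments:
a | e | c | b | Expression 1 | Expression 2
-------------------------------------------
0 | 0 | 0 | 0 | 0 | 0
0 | 0 | 0 | 1 | 1 | 1
0 | 0 | 1 | 0 | 1 | 1
0 | 0 | 1 | 1 | 0 | 0
0 | 1 | 0 | 0 | 0 | 0
0 | 1 | 0 | 1 | 1 | 1
0 | 1 | 1 | 0 | 1 | 1
0 | 1 | 1 | 1 | 0 | 0
1 | 0 | 0 | 0 | 0 | 0
1 | 0 | 0 | 1 | 0 | 0
1 | 0 | 1 | 0 | 1 | 1
1 | 0 | 1 | 1 | 0 | 0
1 | 1 | 0 | 0 | 0 | 0
1 | 1 | 0 | 1 | 1 | 1
1 | 1 | 1 | 0 | 0 | 0
1 | 1 | 1 | 1 | 0 | 0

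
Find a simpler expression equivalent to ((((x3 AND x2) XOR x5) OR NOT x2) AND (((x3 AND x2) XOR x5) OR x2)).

By distribution ((E OR v) AND (E OR NOT v) = E):
= ((x3 AND x2) XOR x5)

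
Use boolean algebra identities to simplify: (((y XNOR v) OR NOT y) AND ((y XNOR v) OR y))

By distribution ((E OR v) AND (E OR NOT v) = E):
= (y XNOR v)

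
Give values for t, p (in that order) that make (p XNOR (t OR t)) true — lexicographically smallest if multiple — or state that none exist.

t=0, p=0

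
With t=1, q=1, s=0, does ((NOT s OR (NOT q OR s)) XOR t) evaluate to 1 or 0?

Substituting: ((NOT 0 OR (NOT 1 OR 0)) XOR 1)
= 0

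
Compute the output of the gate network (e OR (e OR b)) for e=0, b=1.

Substituting: (0 OR (0 OR 1))
= 1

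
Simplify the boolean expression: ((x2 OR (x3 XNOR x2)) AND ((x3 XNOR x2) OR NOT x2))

By distribution ((E OR v) AND (E OR NOT v) = E):
= (x3 XNOR x2)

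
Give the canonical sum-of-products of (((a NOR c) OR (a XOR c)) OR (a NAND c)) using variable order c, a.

Σm(0, 1, 2) = (NOT c AND NOT a) OR (NOT c AND a) OR (c AND NOT a)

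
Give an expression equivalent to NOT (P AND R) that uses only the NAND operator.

(((P NAND R) NAND (P NAND R)) NAND ((P NAND R) NAND (P NAND R)))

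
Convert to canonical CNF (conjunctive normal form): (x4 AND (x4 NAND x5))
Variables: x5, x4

(x5 OR x4) AND (NOT x5 OR x4) AND (NOT x5 OR NOT x4)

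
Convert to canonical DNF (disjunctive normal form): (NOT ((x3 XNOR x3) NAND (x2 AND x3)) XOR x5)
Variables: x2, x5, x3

(NOT x2 AND x5 AND NOT x3) OR (NOT x2 AND x5 AND x3) OR (x2 AND NOT x5 AND x3) OR (x2 AND x5 AND NOT x3)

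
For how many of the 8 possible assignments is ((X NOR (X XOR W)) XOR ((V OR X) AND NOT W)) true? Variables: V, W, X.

Satisfying assignments: (0,0,0), (0,0,1), (1,0,1)
Count: 3 out of 8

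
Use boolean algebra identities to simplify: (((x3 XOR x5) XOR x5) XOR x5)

By XOR self-cancellation ((E XOR v) XOR v = E):
= (x3 XOR x5)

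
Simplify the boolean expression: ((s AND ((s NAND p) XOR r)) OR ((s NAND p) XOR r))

By absorption (E OR (E AND v) = E):
= ((s NAND p) XOR r)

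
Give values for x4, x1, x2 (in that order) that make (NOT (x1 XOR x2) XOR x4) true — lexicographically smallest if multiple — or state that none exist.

x4=0, x1=0, x2=0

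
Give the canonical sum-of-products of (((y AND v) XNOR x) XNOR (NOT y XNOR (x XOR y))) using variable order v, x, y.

Σm(5, 7) = (v AND NOT x AND y) OR (v AND x AND y)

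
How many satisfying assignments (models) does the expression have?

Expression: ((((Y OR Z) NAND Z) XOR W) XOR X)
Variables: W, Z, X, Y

Satisfying assignments: (0,0,0,0), (0,0,0,1), (0,1,1,0), (0,1,1,1), (1,0,1,0), (1,0,1,1), (1,1,0,0), (1,1,0,1)
Count: 8 out of 16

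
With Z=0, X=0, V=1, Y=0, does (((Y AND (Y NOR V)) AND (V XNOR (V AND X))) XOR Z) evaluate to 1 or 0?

Substituting: (((0 AND (0 NOR 1)) AND (1 XNOR (1 AND 0))) XOR 0)
= 0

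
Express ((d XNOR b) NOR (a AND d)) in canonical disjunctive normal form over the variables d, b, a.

(NOT d AND b AND NOT a) OR (NOT d AND b AND a) OR (d AND NOT b AND NOT a)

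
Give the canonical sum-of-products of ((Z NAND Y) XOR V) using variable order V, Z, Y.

Σm(0, 1, 2, 7) = (NOT V AND NOT Z AND NOT Y) OR (NOT V AND NOT Z AND Y) OR (NOT V AND Z AND NOT Y) OR (V AND Z AND Y)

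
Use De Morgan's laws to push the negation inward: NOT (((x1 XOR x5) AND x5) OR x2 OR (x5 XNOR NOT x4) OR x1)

NOT ((x1 XOR x5) AND x5) AND NOT x2 AND NOT (x5 XNOR NOT x4) AND NOT x1
De Morgan's: NOT(OR of terms) = AND of negations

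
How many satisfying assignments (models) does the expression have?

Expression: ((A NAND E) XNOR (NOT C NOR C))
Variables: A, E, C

Satisfying assignments: (1,1,0), (1,1,1)
Count: 2 out of 8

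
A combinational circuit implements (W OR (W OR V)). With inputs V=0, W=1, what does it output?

Substituting: (1 OR (1 OR 0))
= 1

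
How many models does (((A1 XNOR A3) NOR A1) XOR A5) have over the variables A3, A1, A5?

Satisfying assignments: (0,0,1), (0,1,1), (1,0,0), (1,1,1)
Count: 4 out of 8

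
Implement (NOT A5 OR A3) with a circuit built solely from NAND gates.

(((A5 NAND A5) NAND (A5 NAND A5)) NAND (A3 NAND A3))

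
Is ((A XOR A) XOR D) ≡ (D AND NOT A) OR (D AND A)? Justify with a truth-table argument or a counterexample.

Yes, they are equivalent — the two output columns agree on all 4 assignments:
D | A | Expression 1 | Expression 2
-----------------------------------
0 | 0 | 0 | 0
0 | 1 | 0 | 0
1 | 0 | 1 | 1
1 | 1 | 1 | 1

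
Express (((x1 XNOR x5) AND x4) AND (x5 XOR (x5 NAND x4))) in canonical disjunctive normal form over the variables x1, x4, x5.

(NOT x1 AND x4 AND NOT x5) OR (x1 AND x4 AND x5)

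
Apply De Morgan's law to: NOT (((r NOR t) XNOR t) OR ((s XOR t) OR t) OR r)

NOT ((r NOR t) XNOR t) AND NOT ((s XOR t) OR t) AND NOT r
De Morgan's: NOT(OR of terms) = AND of negations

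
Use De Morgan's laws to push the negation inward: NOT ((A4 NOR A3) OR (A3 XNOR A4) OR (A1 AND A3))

NOT (A4 NOR A3) AND NOT (A3 XNOR A4) AND NOT (A1 AND A3)
De Morgan's: NOT(OR of terms) = AND of negations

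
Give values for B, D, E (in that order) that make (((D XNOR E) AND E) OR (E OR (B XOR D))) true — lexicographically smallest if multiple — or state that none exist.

B=0, D=0, E=1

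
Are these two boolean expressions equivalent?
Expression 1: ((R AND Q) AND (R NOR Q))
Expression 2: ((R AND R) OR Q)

No. Counterexample: with Q=0, R=1, Expression 1 = 0 but Expression 2 = 1.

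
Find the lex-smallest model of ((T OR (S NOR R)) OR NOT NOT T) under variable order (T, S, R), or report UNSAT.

T=0, S=0, R=0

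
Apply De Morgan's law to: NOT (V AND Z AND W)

NOT V OR NOT Z OR NOT W
De Morgan's: NOT(AND of terms) = OR of negations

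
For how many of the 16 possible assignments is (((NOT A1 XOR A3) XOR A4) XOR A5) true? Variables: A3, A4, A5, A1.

Satisfying assignments: (0,0,0,0), (0,0,1,1), (0,1,0,1), (0,1,1,0), (1,0,0,1), (1,0,1,0), (1,1,0,0), (1,1,1,1)
Count: 8 out of 16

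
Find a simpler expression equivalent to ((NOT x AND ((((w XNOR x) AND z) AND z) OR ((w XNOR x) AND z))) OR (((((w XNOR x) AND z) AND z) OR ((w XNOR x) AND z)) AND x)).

By distribution ((E AND v) OR (E AND NOT v) = E) then absorption (E OR (E AND v) = E):
= ((w XNOR x) AND z)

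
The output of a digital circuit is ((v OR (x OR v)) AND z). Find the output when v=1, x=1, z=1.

Substituting: ((1 OR (1 OR 1)) AND 1)
= 1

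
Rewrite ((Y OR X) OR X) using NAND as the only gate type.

((((Y NAND Y) NAND (X NAND X)) NAND ((Y NAND Y) NAND (X NAND X))) NAND (X NAND X))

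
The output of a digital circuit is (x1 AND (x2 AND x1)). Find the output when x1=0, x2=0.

Substituting: (0 AND (0 AND 0))
= 0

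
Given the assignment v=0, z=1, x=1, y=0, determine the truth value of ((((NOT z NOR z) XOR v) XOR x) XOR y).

Substituting: ((((NOT 1 NOR 1) XOR 0) XOR 1) XOR 0)
= 1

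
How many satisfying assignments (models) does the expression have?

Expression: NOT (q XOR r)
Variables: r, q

Satisfying assignments: (0,0), (1,1)
Count: 2 out of 4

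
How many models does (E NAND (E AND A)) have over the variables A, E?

Satisfying assignments: (0,0), (0,1), (1,0)
Count: 3 out of 4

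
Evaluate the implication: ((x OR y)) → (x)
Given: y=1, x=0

Antecedent ((x OR y)) = 1; consequent (x) = 0.
1 → 0 = 0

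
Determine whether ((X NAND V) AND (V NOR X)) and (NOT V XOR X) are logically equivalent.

No. Counterexample: with X=1, V=1, Expression 1 = 0 but Expression 2 = 1.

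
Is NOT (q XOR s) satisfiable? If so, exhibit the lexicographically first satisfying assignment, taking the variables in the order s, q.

s=0, q=0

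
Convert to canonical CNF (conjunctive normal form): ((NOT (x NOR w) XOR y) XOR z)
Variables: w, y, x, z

(w OR y OR x OR z) AND (w OR y OR NOT x OR NOT z) AND (w OR NOT y OR x OR NOT z) AND (w OR NOT y OR NOT x OR z) AND (NOT w OR y OR x OR NOT z) AND (NOT w OR y OR NOT x OR NOT z) AND (NOT w OR NOT y OR x OR z) AND (NOT w OR NOT y OR NOT x OR z)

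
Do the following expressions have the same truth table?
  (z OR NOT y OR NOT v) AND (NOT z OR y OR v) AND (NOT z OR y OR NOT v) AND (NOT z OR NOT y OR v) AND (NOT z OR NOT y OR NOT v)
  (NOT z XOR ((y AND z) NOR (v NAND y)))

Yes, they are equivalent — the two output columns agree on all 8 assignments:
z | y | v | Expression 1 | Expression 2
---------------------------------------
0 | 0 | 0 | 1 | 1
0 | 0 | 1 | 1 | 1
0 | 1 | 0 | 1 | 1
0 | 1 | 1 | 0 | 0
1 | 0 | 0 | 0 | 0
1 | 0 | 1 | 0 | 0
1 | 1 | 0 | 0 | 0
1 | 1 | 1 | 0 | 0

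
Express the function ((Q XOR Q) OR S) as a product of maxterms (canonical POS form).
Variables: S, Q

ΠM(0, 1) = (S OR Q) AND (S OR NOT Q)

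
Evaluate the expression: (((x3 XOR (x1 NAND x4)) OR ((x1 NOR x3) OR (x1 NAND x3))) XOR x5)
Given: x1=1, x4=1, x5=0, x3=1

Substituting: (((1 XOR (1 NAND 1)) OR ((1 NOR 1) OR (1 NAND 1))) XOR 0)
= 1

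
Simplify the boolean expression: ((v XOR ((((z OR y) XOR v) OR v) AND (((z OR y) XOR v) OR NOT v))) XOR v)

By XOR self-cancellation ((E XOR v) XOR v = E) then distribution ((E OR v) AND (E OR NOT v) = E):
= ((z OR y) XOR v)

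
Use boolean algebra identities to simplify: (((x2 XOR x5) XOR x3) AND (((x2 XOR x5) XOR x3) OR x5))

By absorption (E AND (E OR v) = E):
= ((x2 XOR x5) XOR x3)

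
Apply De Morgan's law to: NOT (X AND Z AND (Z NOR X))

NOT X OR NOT Z OR NOT (Z NOR X)
De Morgan's: NOT(AND of terms) = OR of negations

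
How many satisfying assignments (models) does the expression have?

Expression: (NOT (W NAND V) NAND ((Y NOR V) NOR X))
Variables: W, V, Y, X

Satisfying assignments: (0,0,0,0), (0,0,0,1), (0,0,1,0), (0,0,1,1), (0,1,0,0), (0,1,0,1), (0,1,1,0), (0,1,1,1), (1,0,0,0), (1,0,0,1), (1,0,1,0), (1,0,1,1), (1,1,0,1), (1,1,1,1)
Count: 14 out of 16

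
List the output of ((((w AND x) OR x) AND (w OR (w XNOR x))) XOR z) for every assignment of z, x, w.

z | x | w | Output
------------------
0 | 0 | 0 | 0
0 | 0 | 1 | 0
0 | 1 | 0 | 0
0 | 1 | 1 | 1
1 | 0 | 0 | 1
1 | 0 | 1 | 1
1 | 1 | 0 | 1
1 | 1 | 1 | 0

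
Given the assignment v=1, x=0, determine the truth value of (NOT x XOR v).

Substituting: (NOT 0 XOR 1)
= 0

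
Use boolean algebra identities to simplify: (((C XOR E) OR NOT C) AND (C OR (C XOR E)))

By distribution ((E OR v) AND (E OR NOT v) = E):
= (C XOR E)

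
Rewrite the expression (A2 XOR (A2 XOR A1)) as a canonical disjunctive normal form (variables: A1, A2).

(A1 AND NOT A2) OR (A1 AND A2)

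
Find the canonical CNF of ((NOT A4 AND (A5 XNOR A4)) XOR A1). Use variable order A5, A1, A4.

(A5 OR A1 OR NOT A4) AND (A5 OR NOT A1 OR A4) AND (NOT A5 OR A1 OR A4) AND (NOT A5 OR A1 OR NOT A4)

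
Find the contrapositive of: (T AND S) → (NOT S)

Contrapositive: S → NOT (T AND S)
Note: A statement and its contrapositive are logically equivalent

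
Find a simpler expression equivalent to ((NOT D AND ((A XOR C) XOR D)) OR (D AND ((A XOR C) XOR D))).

By distribution ((E AND v) OR (E AND NOT v) = E):
= ((A XOR C) XOR D)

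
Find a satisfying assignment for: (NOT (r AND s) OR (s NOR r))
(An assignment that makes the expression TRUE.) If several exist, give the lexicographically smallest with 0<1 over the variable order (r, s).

r=0, s=0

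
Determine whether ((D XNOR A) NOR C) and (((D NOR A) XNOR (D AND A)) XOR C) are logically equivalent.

No. Counterexample: with D=0, A=0, C=1, Expression 1 = 0 but Expression 2 = 1.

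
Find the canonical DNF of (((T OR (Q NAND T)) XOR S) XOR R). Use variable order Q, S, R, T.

(NOT Q AND NOT S AND NOT R AND NOT T) OR (NOT Q AND NOT S AND NOT R AND T) OR (NOT Q AND S AND R AND NOT T) OR (NOT Q AND S AND R AND T) OR (Q AND NOT S AND NOT R AND NOT T) OR (Q AND NOT S AND NOT R AND T) OR (Q AND S AND R AND NOT T) OR (Q AND S AND R AND T)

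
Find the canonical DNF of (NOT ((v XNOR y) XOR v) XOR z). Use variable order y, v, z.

(NOT y AND NOT v AND z) OR (NOT y AND v AND z) OR (y AND NOT v AND NOT z) OR (y AND v AND NOT z)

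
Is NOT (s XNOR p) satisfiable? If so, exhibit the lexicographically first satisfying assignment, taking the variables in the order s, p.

s=0, p=1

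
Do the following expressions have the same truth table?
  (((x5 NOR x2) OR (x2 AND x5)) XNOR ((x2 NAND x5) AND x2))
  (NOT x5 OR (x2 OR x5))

No. Counterexample: with x2=0, x5=0, Expression 1 = 0 but Expression 2 = 1.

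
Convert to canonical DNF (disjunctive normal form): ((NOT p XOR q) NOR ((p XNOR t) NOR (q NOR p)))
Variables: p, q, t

(NOT p AND q AND NOT t) OR (p AND NOT q AND t)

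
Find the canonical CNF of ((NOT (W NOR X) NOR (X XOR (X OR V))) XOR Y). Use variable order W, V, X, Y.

(W OR V OR X OR NOT Y) AND (W OR V OR NOT X OR Y) AND (W OR NOT V OR X OR Y) AND (W OR NOT V OR NOT X OR Y) AND (NOT W OR V OR X OR Y) AND (NOT W OR V OR NOT X OR Y) AND (NOT W OR NOT V OR X OR Y) AND (NOT W OR NOT V OR NOT X OR Y)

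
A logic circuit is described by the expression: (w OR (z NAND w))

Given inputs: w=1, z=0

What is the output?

Substituting: (1 OR (0 NAND 1))
= 1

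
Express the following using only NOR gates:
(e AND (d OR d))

((e NOR e) NOR (((d NOR d) NOR (d NOR d)) NOR ((d NOR d) NOR (d NOR d))))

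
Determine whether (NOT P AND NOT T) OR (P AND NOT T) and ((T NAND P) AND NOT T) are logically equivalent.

Yes, they are equivalent — the two output columns agree on all 4 assignments:
P | T | Expression 1 | Expression 2
-----------------------------------
0 | 0 | 1 | 1
0 | 1 | 0 | 0
1 | 0 | 1 | 1
1 | 1 | 0 | 0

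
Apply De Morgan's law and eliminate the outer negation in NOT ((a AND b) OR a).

NOT (a AND b) AND NOT a
De Morgan's: NOT(OR of terms) = AND of negations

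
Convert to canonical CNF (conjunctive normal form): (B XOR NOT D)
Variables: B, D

(B OR NOT D) AND (NOT B OR D)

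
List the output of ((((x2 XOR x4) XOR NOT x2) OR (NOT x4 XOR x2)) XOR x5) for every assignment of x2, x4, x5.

x2 | x4 | x5 | Output
---------------------
0 | 0 | 0 | 1
0 | 0 | 1 | 0
0 | 1 | 0 | 0
0 | 1 | 1 | 1
1 | 0 | 0 | 1
1 | 0 | 1 | 0
1 | 1 | 0 | 1
1 | 1 | 1 | 0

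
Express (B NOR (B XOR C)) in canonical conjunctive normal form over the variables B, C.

(B OR NOT C) AND (NOT B OR C) AND (NOT B OR NOT C)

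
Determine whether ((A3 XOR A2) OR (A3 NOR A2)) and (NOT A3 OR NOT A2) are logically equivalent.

Yes, they are equivalent — the two output columns agree on all 4 assignments:
A3 | A2 | Expression 1 | Expression 2
-------------------------------------
0 | 0 | 1 | 1
0 | 1 | 1 | 1
1 | 0 | 1 | 1
1 | 1 | 0 | 0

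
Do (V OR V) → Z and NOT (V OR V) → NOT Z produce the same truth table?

No, Inverse is not equivalent to original (counterexample: V=0, Z=1)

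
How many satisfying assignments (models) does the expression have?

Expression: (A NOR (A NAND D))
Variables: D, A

No assignment satisfies the expression.
Count: 0 out of 4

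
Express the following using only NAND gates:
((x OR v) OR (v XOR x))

((((x NAND x) NAND (v NAND v)) NAND ((x NAND x) NAND (v NAND v))) NAND (((v NAND (v NAND x)) NAND (x NAND (v NAND x))) NAND ((v NAND (v NAND x)) NAND (x NAND (v NAND x)))))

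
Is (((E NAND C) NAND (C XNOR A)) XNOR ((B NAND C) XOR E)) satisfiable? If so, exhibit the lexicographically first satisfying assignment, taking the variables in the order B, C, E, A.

B=0, C=0, E=0, A=1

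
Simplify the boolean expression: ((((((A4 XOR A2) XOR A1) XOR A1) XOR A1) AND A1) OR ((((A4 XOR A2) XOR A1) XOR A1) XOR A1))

By absorption (E OR (E AND v) = E) then XOR self-cancellation ((E XOR v) XOR v = E):
= ((A4 XOR A2) XOR A1)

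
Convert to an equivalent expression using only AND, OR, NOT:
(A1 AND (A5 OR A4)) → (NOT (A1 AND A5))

NOT (A1 AND (A5 OR A4)) OR (NOT (A1 AND A5))
(Implication elimination: A → B = NOT A OR B)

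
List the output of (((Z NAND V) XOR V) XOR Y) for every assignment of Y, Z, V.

Y | Z | V | Output
------------------
0 | 0 | 0 | 1
0 | 0 | 1 | 0
0 | 1 | 0 | 1
0 | 1 | 1 | 1
1 | 0 | 0 | 0
1 | 0 | 1 | 1
1 | 1 | 0 | 0
1 | 1 | 1 | 0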